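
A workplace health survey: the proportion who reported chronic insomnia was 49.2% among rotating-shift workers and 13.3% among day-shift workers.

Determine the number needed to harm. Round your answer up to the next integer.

absolute risk difference = 0.359000
1 / 0.359000 = 2.786 → round up → 3

3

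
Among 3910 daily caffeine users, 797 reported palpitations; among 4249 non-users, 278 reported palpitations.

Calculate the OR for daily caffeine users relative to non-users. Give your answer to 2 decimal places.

3.66

odds, daily caffeine users = 797/3113 = 0.2560
odds, non-users = 278/3971 = 0.0700
OR = 0.2560 / 0.0700 = 3.66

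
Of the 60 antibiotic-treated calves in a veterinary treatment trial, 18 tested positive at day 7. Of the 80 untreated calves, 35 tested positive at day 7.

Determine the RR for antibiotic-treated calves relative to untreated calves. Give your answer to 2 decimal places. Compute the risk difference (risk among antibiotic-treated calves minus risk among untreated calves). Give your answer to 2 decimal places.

RR = 0.69; RD = -0.14

risk, antibiotic-treated calves = 18/60 = 0.3000
risk, untreated calves = 35/80 = 0.4375
RR = 0.3000 / 0.4375 = 0.69
risk difference = 0.3000 − 0.4375 = -0.14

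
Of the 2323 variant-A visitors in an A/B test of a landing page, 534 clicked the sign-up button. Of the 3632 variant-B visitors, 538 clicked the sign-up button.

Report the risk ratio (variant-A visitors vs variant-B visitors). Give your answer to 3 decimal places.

RR ≈ 1.552

risk, variant-A visitors = 534/2323 = 0.2299
risk, variant-B visitors = 538/3632 = 0.1481
RR = 0.2299 / 0.1481 = 1.552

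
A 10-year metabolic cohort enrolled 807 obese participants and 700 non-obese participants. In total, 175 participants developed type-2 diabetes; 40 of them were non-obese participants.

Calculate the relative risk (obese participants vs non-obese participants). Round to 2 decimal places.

RR = 2.93

obese participants with the outcome: 175 − 40 = 135
obese participants without the outcome: 807 − 135 = 672
non-obese participants without the outcome: 700 − 40 = 660
risk, obese participants = 135/807 = 0.1673
risk, non-obese participants = 40/700 = 0.0571
RR = 0.1673 / 0.0571 = 2.93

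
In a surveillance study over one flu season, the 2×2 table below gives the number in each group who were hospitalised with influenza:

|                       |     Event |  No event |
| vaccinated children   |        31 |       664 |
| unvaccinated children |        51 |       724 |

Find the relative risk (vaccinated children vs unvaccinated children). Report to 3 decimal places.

risk, vaccinated children = 31/695 = 0.04460
risk, unvaccinated children = 51/775 = 0.06581
RR = 0.04460 / 0.06581 = 0.678

RR = 0.678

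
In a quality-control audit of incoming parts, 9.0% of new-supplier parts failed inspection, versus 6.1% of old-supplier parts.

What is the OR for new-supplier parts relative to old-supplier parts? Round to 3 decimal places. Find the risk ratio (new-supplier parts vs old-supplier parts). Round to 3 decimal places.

odds, new-supplier parts = 0.0900/0.9100 = 0.0989
odds, old-supplier parts = 0.0610/0.9390 = 0.0650
OR = 0.0989 / 0.0650 = 1.522
RR = 0.0900 / 0.0610 = 1.475

OR = 1.522; RR = 1.475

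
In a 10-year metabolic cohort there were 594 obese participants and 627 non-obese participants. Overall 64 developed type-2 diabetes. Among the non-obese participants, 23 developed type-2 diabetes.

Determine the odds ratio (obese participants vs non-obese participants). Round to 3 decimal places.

obese participants with the outcome: 64 − 23 = 41
obese participants without the outcome: 594 − 41 = 553
non-obese participants without the outcome: 627 − 23 = 604
odds, obese participants = 41/553 = 0.07414
odds, non-obese participants = 23/604 = 0.03808
OR = 0.07414 / 0.03808 = 1.947

OR: 1.947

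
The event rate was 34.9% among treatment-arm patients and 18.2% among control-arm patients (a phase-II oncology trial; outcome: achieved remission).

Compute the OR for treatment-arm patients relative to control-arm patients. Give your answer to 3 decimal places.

OR: 2.409

odds, treatment-arm patients = 0.3490/0.6510 = 0.5361
odds, control-arm patients = 0.1820/0.8180 = 0.2225
OR = 0.5361 / 0.2225 = 2.409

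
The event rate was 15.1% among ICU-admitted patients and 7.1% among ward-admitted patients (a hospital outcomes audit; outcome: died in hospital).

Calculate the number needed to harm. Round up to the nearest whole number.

NNH = 13

absolute risk difference = 0.080000
1 / 0.080000 = 12.500 → round up → 13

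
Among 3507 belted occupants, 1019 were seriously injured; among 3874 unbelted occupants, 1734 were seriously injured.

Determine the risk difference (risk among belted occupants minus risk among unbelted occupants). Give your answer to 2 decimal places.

risk, belted occupants = 1019/3507 = 0.2906
risk, unbelted occupants = 1734/3874 = 0.4476
risk difference = 0.2906 − 0.4476 = -0.16

-0.16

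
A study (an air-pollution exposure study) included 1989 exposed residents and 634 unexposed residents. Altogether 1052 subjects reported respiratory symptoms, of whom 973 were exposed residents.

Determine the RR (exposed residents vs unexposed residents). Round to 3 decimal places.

3.926

exposed residents without the outcome: 1989 − 973 = 1016
unexposed residents with the outcome: 1052 − 973 = 79
unexposed residents without the outcome: 634 − 79 = 555
risk, exposed residents = 973/1989 = 0.4892
risk, unexposed residents = 79/634 = 0.1246
RR = 0.4892 / 0.1246 = 3.926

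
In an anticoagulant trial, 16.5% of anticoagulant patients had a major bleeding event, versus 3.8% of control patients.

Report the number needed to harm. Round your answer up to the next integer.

NNH = 8

absolute risk difference = 0.127000
1 / 0.127000 = 7.874 → round up → 8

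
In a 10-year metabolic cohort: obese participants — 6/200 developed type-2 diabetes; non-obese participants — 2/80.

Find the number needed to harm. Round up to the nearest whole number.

NNH: 200

risk, obese participants = 6/200 = 0.030000
risk, non-obese participants = 2/80 = 0.025000
absolute risk difference = 0.005000
1 / 0.005000 = 200.000 → round up → 200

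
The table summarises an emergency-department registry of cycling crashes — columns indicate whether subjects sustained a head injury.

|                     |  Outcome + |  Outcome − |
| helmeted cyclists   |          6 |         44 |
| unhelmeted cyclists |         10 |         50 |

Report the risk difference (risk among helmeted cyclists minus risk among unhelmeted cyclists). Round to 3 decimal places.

RD: -0.047

risk, helmeted cyclists = 6/50 = 0.1200
risk, unhelmeted cyclists = 10/60 = 0.1667
risk difference = 0.1200 − 0.1667 = -0.047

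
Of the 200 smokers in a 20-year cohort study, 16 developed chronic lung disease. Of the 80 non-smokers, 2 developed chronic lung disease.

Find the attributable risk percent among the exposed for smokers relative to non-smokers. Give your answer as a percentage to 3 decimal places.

68.750%

risk, smokers = 16/200 = 0.08000
risk, non-smokers = 2/80 = 0.02500
AR% = (0.08000 − 0.02500) / 0.08000 = 0.6875 → 68.750%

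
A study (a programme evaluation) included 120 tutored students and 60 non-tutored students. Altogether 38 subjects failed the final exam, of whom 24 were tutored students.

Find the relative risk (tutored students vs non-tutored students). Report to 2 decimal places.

tutored students without the outcome: 120 − 24 = 96
non-tutored students with the outcome: 38 − 24 = 14
non-tutored students without the outcome: 60 − 14 = 46
risk, tutored students = 24/120 = 0.2000
risk, non-tutored students = 14/60 = 0.2333
RR = 0.2000 / 0.2333 = 0.86

RR = 0.86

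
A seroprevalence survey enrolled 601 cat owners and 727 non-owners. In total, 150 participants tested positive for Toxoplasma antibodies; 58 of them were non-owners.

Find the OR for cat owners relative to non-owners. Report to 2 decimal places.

OR ≈ 2.08

cat owners with the outcome: 150 − 58 = 92
cat owners without the outcome: 601 − 92 = 509
non-owners without the outcome: 727 − 58 = 669
OR = (92 × 669) / (509 × 58) = 61548/29522 ≈ 2.08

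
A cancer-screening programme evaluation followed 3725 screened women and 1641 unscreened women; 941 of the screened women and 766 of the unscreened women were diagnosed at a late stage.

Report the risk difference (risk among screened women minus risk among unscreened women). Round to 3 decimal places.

risk, screened women = 941/3725 = 0.2526
risk, unscreened women = 766/1641 = 0.4668
risk difference = 0.2526 − 0.4668 = -0.214

RD ≈ -0.214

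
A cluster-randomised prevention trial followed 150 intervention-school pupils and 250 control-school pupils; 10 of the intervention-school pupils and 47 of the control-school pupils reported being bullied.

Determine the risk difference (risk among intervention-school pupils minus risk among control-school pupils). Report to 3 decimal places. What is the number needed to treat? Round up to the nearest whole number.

risk, intervention-school pupils = 10/150 = 0.0667
risk, control-school pupils = 47/250 = 0.1880
risk difference = 0.0667 − 0.1880 = -0.121
absolute risk difference = 0.121333
1 / 0.121333 = 8.242 → round up → 9

RD = -0.121; NNT = 9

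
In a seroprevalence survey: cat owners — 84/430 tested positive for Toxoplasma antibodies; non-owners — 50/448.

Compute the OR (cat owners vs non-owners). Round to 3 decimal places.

OR = (84 × 398) / (346 × 50) = 33432/17300 ≈ 1.932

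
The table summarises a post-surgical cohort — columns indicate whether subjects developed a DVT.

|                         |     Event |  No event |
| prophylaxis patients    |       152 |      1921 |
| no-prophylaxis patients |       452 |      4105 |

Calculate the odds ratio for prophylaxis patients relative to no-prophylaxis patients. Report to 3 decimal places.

OR = (152 × 4105) / (1921 × 452) = 623960/868292 ≈ 0.719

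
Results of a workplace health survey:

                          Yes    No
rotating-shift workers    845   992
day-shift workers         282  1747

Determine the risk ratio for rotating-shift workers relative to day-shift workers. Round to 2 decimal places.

RR ≈ 3.31

risk, rotating-shift workers = 845/1837 = 0.4600
risk, day-shift workers = 282/2029 = 0.1390
RR = 0.4600 / 0.1390 = 3.31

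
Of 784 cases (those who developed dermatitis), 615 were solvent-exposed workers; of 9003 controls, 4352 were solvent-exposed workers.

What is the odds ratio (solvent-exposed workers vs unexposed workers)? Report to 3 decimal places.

OR = (615 × 4651) / (4352 × 169) = 2860365/735488 ≈ 3.889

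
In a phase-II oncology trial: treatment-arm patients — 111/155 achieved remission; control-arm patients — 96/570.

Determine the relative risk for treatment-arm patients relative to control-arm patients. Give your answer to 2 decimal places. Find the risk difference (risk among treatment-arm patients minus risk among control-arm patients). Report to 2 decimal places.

risk, treatment-arm patients = 111/155 = 0.7161
risk, control-arm patients = 96/570 = 0.1684
RR = 0.7161 / 0.1684 = 4.25
risk difference = 0.7161 − 0.1684 = 0.55

RR = 4.25; RD = 0.55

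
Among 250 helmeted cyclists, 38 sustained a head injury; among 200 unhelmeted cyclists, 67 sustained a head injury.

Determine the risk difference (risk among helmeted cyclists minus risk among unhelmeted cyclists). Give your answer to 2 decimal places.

risk, helmeted cyclists = 38/250 = 0.1520
risk, unhelmeted cyclists = 67/200 = 0.3350
risk difference = 0.1520 − 0.3350 = -0.18

-0.18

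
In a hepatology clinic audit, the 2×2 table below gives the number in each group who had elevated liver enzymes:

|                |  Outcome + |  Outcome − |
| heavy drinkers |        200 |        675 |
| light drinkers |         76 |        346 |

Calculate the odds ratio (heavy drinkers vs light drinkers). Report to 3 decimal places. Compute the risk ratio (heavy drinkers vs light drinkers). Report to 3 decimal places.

OR = 1.349; RR = 1.269

OR = (200 × 346) / (675 × 76) = 69200/51300 ≈ 1.349
risk, heavy drinkers = 200/875 = 0.2286
risk, light drinkers = 76/422 = 0.1801
RR = 0.2286 / 0.1801 = 1.269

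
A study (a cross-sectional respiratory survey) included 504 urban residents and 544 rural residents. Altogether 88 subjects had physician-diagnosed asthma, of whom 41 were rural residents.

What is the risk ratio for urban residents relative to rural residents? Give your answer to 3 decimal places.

1.237

urban residents with the outcome: 88 − 41 = 47
urban residents without the outcome: 504 − 47 = 457
rural residents without the outcome: 544 − 41 = 503
risk, urban residents = 47/504 = 0.0933
risk, rural residents = 41/544 = 0.0754
RR = 0.0933 / 0.0754 = 1.237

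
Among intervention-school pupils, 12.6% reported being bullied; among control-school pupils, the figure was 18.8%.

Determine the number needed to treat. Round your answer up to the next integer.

absolute risk difference = 0.062000
1 / 0.062000 = 16.129 → round up → 17

17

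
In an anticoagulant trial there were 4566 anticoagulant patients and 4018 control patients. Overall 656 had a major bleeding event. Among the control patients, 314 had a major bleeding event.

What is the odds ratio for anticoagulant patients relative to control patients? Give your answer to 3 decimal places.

anticoagulant patients with the outcome: 656 − 314 = 342
anticoagulant patients without the outcome: 4566 − 342 = 4224
control patients without the outcome: 4018 − 314 = 3704
OR = (342 × 3704) / (4224 × 314) = 1266768/1326336 ≈ 0.955

OR = 0.955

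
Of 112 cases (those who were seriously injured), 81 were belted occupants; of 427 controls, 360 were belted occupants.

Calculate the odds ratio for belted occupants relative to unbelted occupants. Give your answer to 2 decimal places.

0.49

odds, belted occupants = 81/360 = 0.2250
odds, unbelted occupants = 31/67 = 0.4627
OR = 0.2250 / 0.4627 = 0.49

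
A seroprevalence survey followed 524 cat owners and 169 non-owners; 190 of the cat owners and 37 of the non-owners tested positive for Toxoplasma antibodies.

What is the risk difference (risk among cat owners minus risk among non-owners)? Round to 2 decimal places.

risk, cat owners = 190/524 = 0.3626
risk, non-owners = 37/169 = 0.2189
risk difference = 0.3626 − 0.2189 = 0.14

RD ≈ 0.14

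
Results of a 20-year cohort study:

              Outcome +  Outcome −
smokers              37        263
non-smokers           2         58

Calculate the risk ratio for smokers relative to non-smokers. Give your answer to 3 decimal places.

risk, smokers = 37/300 = 0.12333
risk, non-smokers = 2/60 = 0.03333
RR = 0.12333 / 0.03333 = 3.700

3.700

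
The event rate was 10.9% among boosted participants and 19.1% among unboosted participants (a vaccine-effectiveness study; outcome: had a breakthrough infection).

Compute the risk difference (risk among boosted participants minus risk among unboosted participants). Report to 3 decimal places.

risk difference = 0.1090 − 0.1910 = -0.082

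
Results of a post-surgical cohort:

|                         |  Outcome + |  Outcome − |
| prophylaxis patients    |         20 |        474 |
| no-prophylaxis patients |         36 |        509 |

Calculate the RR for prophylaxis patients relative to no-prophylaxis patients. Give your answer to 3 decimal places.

0.613

risk, prophylaxis patients = 20/494 = 0.04049
risk, no-prophylaxis patients = 36/545 = 0.06606
RR = 0.04049 / 0.06606 = 0.613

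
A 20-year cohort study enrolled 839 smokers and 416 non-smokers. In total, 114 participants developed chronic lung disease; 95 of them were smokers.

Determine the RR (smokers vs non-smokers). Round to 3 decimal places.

smokers without the outcome: 839 − 95 = 744
non-smokers with the outcome: 114 − 95 = 19
non-smokers without the outcome: 416 − 19 = 397
risk, smokers = 95/839 = 0.11323
risk, non-smokers = 19/416 = 0.04567
RR = 0.11323 / 0.04567 = 2.479

RR ≈ 2.479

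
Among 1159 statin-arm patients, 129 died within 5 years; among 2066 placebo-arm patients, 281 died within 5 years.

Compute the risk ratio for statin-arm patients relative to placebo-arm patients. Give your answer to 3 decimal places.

0.818

risk, statin-arm patients = 129/1159 = 0.1113
risk, placebo-arm patients = 281/2066 = 0.1360
RR = 0.1113 / 0.1360 = 0.818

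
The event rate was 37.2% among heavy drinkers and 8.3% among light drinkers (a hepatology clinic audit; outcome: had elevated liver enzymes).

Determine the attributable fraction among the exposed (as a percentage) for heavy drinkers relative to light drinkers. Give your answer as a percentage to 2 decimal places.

AR% = (0.3720 − 0.0830) / 0.3720 = 0.7769 → 77.69%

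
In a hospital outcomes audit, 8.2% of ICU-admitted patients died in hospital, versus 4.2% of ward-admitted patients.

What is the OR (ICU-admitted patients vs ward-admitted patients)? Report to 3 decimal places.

OR: 2.037

odds, ICU-admitted patients = 0.08200/0.91800 = 0.08932
odds, ward-admitted patients = 0.04200/0.95800 = 0.04384
OR = 0.08932 / 0.04384 = 2.037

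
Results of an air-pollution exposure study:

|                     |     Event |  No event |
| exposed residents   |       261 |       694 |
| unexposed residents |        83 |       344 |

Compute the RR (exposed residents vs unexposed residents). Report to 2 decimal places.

RR: 1.41

risk, exposed residents = 261/955 = 0.2733
risk, unexposed residents = 83/427 = 0.1944
RR = 0.2733 / 0.1944 = 1.41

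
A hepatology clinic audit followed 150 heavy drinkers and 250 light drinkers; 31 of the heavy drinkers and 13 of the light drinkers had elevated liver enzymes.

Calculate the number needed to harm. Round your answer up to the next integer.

risk, heavy drinkers = 31/150 = 0.206667
risk, light drinkers = 13/250 = 0.052000
absolute risk difference = 0.154667
1 / 0.154667 = 6.466 → round up → 7

NNH = 7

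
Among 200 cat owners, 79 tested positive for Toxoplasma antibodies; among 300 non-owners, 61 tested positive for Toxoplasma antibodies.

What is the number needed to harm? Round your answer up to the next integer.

risk, cat owners = 79/200 = 0.395000
risk, non-owners = 61/300 = 0.203333
absolute risk difference = 0.191667
1 / 0.191667 = 5.217 → round up → 6

NNH ≈ 6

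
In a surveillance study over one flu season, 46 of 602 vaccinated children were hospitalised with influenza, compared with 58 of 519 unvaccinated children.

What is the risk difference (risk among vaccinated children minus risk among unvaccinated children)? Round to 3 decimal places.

risk, vaccinated children = 46/602 = 0.0764
risk, unvaccinated children = 58/519 = 0.1118
risk difference = 0.0764 − 0.1118 = -0.035

RD ≈ -0.035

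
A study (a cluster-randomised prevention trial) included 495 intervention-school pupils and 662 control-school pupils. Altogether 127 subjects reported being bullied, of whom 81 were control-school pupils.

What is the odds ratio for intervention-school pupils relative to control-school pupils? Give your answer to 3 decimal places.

OR ≈ 0.735

intervention-school pupils with the outcome: 127 − 81 = 46
intervention-school pupils without the outcome: 495 − 46 = 449
control-school pupils without the outcome: 662 − 81 = 581
odds, intervention-school pupils = 46/449 = 0.1024
odds, control-school pupils = 81/581 = 0.1394
OR = 0.1024 / 0.1394 = 0.735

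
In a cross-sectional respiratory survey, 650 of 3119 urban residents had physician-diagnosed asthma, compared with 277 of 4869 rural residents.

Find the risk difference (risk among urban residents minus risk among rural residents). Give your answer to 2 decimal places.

0.15

risk, urban residents = 650/3119 = 0.2084
risk, rural residents = 277/4869 = 0.0569
risk difference = 0.2084 − 0.0569 = 0.15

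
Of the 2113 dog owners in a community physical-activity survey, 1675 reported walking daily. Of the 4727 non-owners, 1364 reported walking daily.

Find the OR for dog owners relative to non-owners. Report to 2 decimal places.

OR = (1675 × 3363) / (438 × 1364) = 5633025/597432 ≈ 9.43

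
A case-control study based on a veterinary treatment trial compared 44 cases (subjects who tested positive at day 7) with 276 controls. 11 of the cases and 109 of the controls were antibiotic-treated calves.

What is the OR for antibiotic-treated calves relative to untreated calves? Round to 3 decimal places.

odds, antibiotic-treated calves = 11/109 = 0.1009
odds, untreated calves = 33/167 = 0.1976
OR = 0.1009 / 0.1976 = 0.511

OR: 0.511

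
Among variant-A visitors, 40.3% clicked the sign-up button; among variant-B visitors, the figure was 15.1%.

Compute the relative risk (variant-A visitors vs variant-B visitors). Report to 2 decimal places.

RR = 0.4030 / 0.1510 = 2.67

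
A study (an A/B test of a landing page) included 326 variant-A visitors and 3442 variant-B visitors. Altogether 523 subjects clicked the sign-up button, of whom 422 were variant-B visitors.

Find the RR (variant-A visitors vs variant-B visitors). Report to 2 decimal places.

variant-A visitors with the outcome: 523 − 422 = 101
variant-A visitors without the outcome: 326 − 101 = 225
variant-B visitors without the outcome: 3442 − 422 = 3020
risk, variant-A visitors = 101/326 = 0.3098
risk, variant-B visitors = 422/3442 = 0.1226
RR = 0.3098 / 0.1226 = 2.53

2.53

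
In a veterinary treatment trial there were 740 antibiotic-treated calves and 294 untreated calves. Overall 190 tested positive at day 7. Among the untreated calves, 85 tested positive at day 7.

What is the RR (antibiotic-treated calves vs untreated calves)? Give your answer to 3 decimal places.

antibiotic-treated calves with the outcome: 190 − 85 = 105
antibiotic-treated calves without the outcome: 740 − 105 = 635
untreated calves without the outcome: 294 − 85 = 209
risk, antibiotic-treated calves = 105/740 = 0.1419
risk, untreated calves = 85/294 = 0.2891
RR = 0.1419 / 0.2891 = 0.491

0.491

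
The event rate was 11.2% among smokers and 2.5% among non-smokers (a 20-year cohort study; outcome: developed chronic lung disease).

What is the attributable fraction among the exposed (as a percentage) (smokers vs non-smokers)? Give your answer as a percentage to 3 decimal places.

AR% = (0.11200 − 0.02500) / 0.11200 = 0.7768 → 77.679%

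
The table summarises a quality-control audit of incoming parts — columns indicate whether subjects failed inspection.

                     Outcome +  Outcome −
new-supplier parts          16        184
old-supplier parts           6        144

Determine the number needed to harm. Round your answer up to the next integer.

NNH: 25

risk, new-supplier parts = 16/200 = 0.080000
risk, old-supplier parts = 6/150 = 0.040000
absolute risk difference = 0.040000
1 / 0.040000 = 25.000 → round up → 25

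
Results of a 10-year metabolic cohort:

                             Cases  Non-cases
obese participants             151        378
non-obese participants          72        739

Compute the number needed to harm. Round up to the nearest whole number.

6

risk, obese participants = 151/529 = 0.285444
risk, non-obese participants = 72/811 = 0.088779
absolute risk difference = 0.196665
1 / 0.196665 = 5.085 → round up → 6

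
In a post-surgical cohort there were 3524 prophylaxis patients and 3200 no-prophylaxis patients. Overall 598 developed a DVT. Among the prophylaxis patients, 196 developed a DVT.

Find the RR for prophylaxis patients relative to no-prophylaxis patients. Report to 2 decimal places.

0.44

prophylaxis patients without the outcome: 3524 − 196 = 3328
no-prophylaxis patients with the outcome: 598 − 196 = 402
no-prophylaxis patients without the outcome: 3200 − 402 = 2798
risk, prophylaxis patients = 196/3524 = 0.0556
risk, no-prophylaxis patients = 402/3200 = 0.1256
RR = 0.0556 / 0.1256 = 0.44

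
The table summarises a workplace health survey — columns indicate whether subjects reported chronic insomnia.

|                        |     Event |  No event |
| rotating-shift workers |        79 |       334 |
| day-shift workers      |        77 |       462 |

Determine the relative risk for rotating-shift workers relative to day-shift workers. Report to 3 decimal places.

risk, rotating-shift workers = 79/413 = 0.1913
risk, day-shift workers = 77/539 = 0.1429
RR = 0.1913 / 0.1429 = 1.339

RR ≈ 1.339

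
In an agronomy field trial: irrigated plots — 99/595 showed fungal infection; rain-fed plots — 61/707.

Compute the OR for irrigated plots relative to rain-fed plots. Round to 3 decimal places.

odds, irrigated plots = 99/496 = 0.1996
odds, rain-fed plots = 61/646 = 0.0944
OR = 0.1996 / 0.0944 = 2.114

OR ≈ 2.114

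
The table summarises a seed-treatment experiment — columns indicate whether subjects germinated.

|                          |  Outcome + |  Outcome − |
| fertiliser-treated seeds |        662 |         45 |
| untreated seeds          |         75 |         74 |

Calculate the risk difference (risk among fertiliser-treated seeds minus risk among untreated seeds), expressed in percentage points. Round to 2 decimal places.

risk, fertiliser-treated seeds = 662/707 = 0.9364
risk, untreated seeds = 75/149 = 0.5034
risk difference = 0.9364 − 0.5034 = 0.4330 → 43.30 percentage points

43.30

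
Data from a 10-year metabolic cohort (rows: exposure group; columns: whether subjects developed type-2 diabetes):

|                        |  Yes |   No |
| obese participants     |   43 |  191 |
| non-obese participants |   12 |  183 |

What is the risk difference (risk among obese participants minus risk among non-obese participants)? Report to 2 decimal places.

0.12

risk, obese participants = 43/234 = 0.1838
risk, non-obese participants = 12/195 = 0.0615
risk difference = 0.1838 − 0.0615 = 0.12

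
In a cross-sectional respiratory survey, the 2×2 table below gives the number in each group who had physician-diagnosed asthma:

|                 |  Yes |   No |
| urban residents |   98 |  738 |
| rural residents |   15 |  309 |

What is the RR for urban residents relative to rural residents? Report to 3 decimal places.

risk, urban residents = 98/836 = 0.11722
risk, rural residents = 15/324 = 0.04630
RR = 0.11722 / 0.04630 = 2.532

2.532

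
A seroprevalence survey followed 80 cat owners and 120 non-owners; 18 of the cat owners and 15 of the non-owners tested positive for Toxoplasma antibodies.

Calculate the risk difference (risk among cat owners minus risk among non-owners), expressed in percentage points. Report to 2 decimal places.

10.00

risk, cat owners = 18/80 = 0.2250
risk, non-owners = 15/120 = 0.1250
risk difference = 0.2250 − 0.1250 = 0.1000 → 10.00 percentage points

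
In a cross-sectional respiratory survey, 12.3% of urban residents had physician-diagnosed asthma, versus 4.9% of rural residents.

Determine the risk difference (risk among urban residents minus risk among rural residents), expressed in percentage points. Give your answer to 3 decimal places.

RD = 7.400

risk difference = 0.12300 − 0.04900 = 0.07400 → 7.400 percentage points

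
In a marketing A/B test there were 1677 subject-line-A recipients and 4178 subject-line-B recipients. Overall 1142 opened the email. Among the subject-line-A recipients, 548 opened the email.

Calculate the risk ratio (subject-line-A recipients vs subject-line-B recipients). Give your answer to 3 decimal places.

2.298

subject-line-A recipients without the outcome: 1677 − 548 = 1129
subject-line-B recipients with the outcome: 1142 − 548 = 594
subject-line-B recipients without the outcome: 4178 − 594 = 3584
risk, subject-line-A recipients = 548/1677 = 0.3268
risk, subject-line-B recipients = 594/4178 = 0.1422
RR = 0.3268 / 0.1422 = 2.298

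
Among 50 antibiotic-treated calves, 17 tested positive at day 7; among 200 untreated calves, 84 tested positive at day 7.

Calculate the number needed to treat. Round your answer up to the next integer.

risk, antibiotic-treated calves = 17/50 = 0.340000
risk, untreated calves = 84/200 = 0.420000
absolute risk difference = 0.080000
1 / 0.080000 = 12.500 → round up → 13

13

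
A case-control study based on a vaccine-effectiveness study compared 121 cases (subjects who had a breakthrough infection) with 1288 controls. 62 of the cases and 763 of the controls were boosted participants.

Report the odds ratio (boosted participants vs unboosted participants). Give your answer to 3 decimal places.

OR = (62 × 525) / (763 × 59) = 32550/45017 ≈ 0.723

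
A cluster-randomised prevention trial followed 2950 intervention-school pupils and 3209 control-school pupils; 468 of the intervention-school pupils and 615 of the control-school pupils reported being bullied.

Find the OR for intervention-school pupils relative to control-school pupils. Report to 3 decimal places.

odds, intervention-school pupils = 468/2482 = 0.1886
odds, control-school pupils = 615/2594 = 0.2371
OR = 0.1886 / 0.2371 = 0.795

OR: 0.795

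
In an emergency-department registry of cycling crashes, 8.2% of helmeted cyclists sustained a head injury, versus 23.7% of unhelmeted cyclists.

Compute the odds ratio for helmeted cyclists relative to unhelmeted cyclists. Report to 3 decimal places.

0.288

odds, helmeted cyclists = 0.0820/0.9180 = 0.0893
odds, unhelmeted cyclists = 0.2370/0.7630 = 0.3106
OR = 0.0893 / 0.3106 = 0.288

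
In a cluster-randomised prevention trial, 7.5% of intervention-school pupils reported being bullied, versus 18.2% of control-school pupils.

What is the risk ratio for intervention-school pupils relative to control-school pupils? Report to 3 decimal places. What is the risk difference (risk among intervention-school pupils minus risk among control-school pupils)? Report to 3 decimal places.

RR = 0.0750 / 0.1820 = 0.412
risk difference = 0.0750 − 0.1820 = -0.107

RR = 0.412; RD = -0.107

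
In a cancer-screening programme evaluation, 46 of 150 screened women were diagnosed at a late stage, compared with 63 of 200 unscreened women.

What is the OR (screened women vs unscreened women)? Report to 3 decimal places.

OR = (46 × 137) / (104 × 63) = 6302/6552 ≈ 0.962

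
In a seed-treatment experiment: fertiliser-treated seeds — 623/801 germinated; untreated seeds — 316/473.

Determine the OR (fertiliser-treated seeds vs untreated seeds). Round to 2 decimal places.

odds, fertiliser-treated seeds = 623/178 = 3.5000
odds, untreated seeds = 316/157 = 2.0127
OR = 3.5000 / 2.0127 = 1.74

1.74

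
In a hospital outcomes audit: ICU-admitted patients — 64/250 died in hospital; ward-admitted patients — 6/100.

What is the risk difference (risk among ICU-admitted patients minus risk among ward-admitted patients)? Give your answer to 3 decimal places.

0.196

risk, ICU-admitted patients = 64/250 = 0.2560
risk, ward-admitted patients = 6/100 = 0.0600
risk difference = 0.2560 − 0.0600 = 0.196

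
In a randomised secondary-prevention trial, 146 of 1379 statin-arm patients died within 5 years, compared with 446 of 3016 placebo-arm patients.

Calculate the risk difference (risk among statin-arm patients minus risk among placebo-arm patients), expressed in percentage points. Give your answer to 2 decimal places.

risk, statin-arm patients = 146/1379 = 0.1059
risk, placebo-arm patients = 446/3016 = 0.1479
risk difference = 0.1059 − 0.1479 = -0.0420 → -4.20 percentage points

RD = -4.20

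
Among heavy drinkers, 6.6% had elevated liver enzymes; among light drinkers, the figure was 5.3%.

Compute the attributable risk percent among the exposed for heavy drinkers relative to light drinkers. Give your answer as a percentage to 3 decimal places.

AR% = (0.0660 − 0.0530) / 0.0660 = 0.1970 → 19.697%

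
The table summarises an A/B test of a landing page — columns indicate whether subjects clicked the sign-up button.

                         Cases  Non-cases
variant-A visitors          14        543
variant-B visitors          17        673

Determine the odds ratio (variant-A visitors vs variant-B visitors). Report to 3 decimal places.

odds, variant-A visitors = 14/543 = 0.02578
odds, variant-B visitors = 17/673 = 0.02526
OR = 0.02578 / 0.02526 = 1.021

OR ≈ 1.021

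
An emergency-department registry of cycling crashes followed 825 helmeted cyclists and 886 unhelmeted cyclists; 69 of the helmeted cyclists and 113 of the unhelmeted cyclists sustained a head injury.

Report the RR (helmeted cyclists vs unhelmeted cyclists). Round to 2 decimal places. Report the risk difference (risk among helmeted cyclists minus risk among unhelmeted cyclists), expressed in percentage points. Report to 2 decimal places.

risk, helmeted cyclists = 69/825 = 0.0836
risk, unhelmeted cyclists = 113/886 = 0.1275
RR = 0.0836 / 0.1275 = 0.66
risk difference = 0.0836 − 0.1275 = -0.0439 → -4.39 percentage points

RR = 0.66; RD = -4.39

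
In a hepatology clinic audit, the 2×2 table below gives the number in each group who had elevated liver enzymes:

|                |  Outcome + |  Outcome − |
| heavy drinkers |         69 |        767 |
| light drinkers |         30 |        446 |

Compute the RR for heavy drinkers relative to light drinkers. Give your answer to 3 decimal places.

risk, heavy drinkers = 69/836 = 0.0825
risk, light drinkers = 30/476 = 0.0630
RR = 0.0825 / 0.0630 = 1.310

RR ≈ 1.310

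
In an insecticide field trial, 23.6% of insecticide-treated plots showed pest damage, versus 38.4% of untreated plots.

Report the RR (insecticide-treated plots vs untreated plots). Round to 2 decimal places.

RR = 0.2360 / 0.3840 = 0.61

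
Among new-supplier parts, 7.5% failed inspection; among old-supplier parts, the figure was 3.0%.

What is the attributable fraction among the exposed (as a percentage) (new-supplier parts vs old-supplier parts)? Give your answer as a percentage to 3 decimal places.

AR% = (0.07500 − 0.03000) / 0.07500 = 0.6000 → 60.000%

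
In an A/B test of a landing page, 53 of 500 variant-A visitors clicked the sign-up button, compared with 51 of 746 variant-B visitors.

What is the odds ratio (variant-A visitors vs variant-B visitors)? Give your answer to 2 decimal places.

OR = (53 × 695) / (447 × 51) = 36835/22797 ≈ 1.62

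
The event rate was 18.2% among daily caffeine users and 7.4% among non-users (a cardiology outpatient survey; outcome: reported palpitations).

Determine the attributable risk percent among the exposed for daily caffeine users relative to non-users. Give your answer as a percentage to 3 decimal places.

AR% = (0.1820 − 0.0740) / 0.1820 = 0.5934 → 59.341%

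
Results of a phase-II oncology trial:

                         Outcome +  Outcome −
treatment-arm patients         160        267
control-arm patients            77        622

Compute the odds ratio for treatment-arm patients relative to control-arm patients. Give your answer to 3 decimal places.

OR = (160 × 622) / (267 × 77) = 99520/20559 ≈ 4.841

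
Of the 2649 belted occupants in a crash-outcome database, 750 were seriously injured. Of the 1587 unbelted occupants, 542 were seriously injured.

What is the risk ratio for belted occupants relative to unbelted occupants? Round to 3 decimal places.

0.829

risk, belted occupants = 750/2649 = 0.2831
risk, unbelted occupants = 542/1587 = 0.3415
RR = 0.2831 / 0.3415 = 0.829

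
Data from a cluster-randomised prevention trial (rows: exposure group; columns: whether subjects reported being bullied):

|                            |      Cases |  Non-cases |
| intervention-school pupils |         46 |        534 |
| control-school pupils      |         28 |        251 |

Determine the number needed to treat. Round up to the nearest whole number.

risk, intervention-school pupils = 46/580 = 0.079310
risk, control-school pupils = 28/279 = 0.100358
absolute risk difference = 0.021048
1 / 0.021048 = 47.510 → round up → 48

NNT = 48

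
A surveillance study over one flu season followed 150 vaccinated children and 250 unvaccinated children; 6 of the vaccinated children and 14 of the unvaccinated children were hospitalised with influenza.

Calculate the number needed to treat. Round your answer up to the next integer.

risk, vaccinated children = 6/150 = 0.040000
risk, unvaccinated children = 14/250 = 0.056000
absolute risk difference = 0.016000
1 / 0.016000 = 62.500 → round up → 63

63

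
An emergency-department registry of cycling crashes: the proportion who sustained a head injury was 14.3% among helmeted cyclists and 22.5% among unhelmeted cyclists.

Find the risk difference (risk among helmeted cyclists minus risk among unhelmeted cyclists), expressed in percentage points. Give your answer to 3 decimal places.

-8.200

risk difference = 0.1430 − 0.2250 = -0.0820 → -8.200 percentage points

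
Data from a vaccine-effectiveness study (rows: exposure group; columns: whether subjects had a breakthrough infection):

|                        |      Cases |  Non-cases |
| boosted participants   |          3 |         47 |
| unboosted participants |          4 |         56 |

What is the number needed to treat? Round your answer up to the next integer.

NNT ≈ 150

risk, boosted participants = 3/50 = 0.060000
risk, unboosted participants = 4/60 = 0.066667
absolute risk difference = 0.006667
1 / 0.006667 = 149.993 → round up → 150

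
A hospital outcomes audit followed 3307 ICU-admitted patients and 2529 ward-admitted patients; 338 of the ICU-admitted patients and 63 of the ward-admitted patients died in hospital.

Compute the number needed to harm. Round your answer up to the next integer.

risk, ICU-admitted patients = 338/3307 = 0.102207
risk, ward-admitted patients = 63/2529 = 0.024911
absolute risk difference = 0.077296
1 / 0.077296 = 12.937 → round up → 13

13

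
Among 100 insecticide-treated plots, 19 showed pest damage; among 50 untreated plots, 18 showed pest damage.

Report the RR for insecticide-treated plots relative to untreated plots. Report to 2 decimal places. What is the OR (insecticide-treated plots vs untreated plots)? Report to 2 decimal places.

RR = 0.53; OR = 0.42

risk, insecticide-treated plots = 19/100 = 0.1900
risk, untreated plots = 18/50 = 0.3600
RR = 0.1900 / 0.3600 = 0.53
OR = (19 × 32) / (81 × 18) = 608/1458 ≈ 0.42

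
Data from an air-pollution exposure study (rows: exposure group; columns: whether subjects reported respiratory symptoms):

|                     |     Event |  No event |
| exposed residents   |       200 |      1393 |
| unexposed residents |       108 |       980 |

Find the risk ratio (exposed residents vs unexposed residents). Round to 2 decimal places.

RR: 1.26

risk, exposed residents = 200/1593 = 0.1255
risk, unexposed residents = 108/1088 = 0.0993
RR = 0.1255 / 0.0993 = 1.26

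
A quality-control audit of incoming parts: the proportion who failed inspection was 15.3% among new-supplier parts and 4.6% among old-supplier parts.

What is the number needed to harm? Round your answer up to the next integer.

NNH = 10

absolute risk difference = 0.107000
1 / 0.107000 = 9.346 → round up → 10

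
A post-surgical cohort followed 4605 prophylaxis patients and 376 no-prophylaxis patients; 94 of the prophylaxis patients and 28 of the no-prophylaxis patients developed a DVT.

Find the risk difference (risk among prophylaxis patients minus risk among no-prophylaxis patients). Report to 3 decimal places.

RD = -0.054

risk, prophylaxis patients = 94/4605 = 0.02041
risk, no-prophylaxis patients = 28/376 = 0.07447
risk difference = 0.02041 − 0.07447 = -0.054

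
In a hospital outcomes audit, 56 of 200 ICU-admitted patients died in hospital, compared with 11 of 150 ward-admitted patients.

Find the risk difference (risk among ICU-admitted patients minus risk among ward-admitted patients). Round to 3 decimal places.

risk, ICU-admitted patients = 56/200 = 0.2800
risk, ward-admitted patients = 11/150 = 0.0733
risk difference = 0.2800 − 0.0733 = 0.207

0.207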